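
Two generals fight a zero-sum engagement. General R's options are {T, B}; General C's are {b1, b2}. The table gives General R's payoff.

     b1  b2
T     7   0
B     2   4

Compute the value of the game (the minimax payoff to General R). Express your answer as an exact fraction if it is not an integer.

Row minima: T → 0, B → 2; maximin = 2.
Column maxima: b1 → 7, b2 → 4; minimax = 4.
2 ≠ 4, so there is no saddle point; optimal play is mixed.
Let General R play T with probability p. Expected payoff against b1: 7p + 2(1−p) = 5p + 2; against b2: 0p + 4(1−p) = −4p + 4.
Setting these equal: 5p + 2 = −4p + 4 ⇒ 9p = 2 ⇒ p = 2/9, and the value is (5)·(2/9) + 2 = 28/9.
For General C: with q = P(b1), equating T's and B's payoffs gives 7q = −2q + 4 ⇒ q = 4/9.

28/9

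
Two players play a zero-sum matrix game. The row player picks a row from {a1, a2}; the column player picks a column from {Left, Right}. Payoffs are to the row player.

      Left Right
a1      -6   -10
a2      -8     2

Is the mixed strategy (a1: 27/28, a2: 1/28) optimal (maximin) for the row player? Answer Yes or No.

Against Left this mix gives (27/28)·(-6) + (1/28)·(-8) = -85/14.
Against Right this mix gives (27/28)·(-10) + (1/28)·2 = -67/7.
The column player will play Right, holding the row player to -67/7. Shifting weight toward the row that does better against Right would raise this floor (the equalizing mix achieves -46/7 against both Right and Left), so the proposed strategy is not optimal.

No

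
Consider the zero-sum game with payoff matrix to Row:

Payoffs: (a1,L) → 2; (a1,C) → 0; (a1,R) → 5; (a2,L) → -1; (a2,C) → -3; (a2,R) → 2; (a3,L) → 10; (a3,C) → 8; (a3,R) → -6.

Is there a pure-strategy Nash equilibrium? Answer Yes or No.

No

Row minima: a1 → 0, a2 → -3, a3 → -6; maximin = 0.
Column maxima: L → 10, C → 8, R → 5; minimax = 5.
0 ≠ 5, so no pure-strategy equilibrium exists.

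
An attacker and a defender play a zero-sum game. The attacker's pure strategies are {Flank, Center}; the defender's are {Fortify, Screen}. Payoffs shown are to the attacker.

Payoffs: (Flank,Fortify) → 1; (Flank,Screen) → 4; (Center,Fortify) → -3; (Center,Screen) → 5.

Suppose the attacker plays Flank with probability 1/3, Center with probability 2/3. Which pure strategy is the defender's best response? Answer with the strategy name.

Fortify

If the defender plays Fortify, the attacker's expected payoff is (1/3)·1 + (2/3)·(-3) = -5/3.
If the defender plays Screen, the attacker's expected payoff is (1/3)·4 + (2/3)·5 = 14/3.
The defender minimizes the attacker's payoff; the smallest is -5/3, so the best response is Fortify.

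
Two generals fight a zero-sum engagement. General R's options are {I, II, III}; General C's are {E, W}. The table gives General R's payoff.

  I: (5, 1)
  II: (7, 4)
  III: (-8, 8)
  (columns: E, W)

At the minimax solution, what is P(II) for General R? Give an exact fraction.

16/19

Row minima: I → 1, II → 4, III → -8; maximin = 4.
Column maxima: E → 7, W → 8; minimax = 7.
4 ≠ 7, so there is no saddle point; optimal play is mixed.
I is strictly dominated by II, so General R never plays it.
On the remaining 2×2 (II, III vs E, W):
Let General R play II with probability p. Expected payoff against E: 7p + (-8)(1−p) = 15p − 8; against W: 4p + 8(1−p) = −4p + 8.
Setting these equal: 15p − 8 = −4p + 8 ⇒ 19p = 16 ⇒ p = 16/19, and the value is (15)·(16/19) − 8 = 88/19.
For General C: with q = P(E), equating II's and III's payoffs gives 3q + 4 = −16q + 8 ⇒ q = 4/19.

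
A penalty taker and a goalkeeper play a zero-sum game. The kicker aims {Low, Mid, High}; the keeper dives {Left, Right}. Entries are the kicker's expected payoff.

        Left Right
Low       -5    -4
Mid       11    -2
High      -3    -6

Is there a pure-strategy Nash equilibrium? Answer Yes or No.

Yes

Row minima: Low → -5, Mid → -2, High → -6; maximin = -2.
Column maxima: Left → 11, Right → -2; minimax = -2.
maximin = minimax = -2, so a saddle point exists.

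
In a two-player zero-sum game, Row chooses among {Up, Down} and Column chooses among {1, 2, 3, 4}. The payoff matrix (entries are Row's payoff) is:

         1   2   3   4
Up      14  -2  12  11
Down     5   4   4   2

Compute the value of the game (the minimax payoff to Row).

Row minima: Up → -2, Down → 2; maximin = 2.
Column maxima: 1 → 14, 2 → 4, 3 → 12, 4 → 11; minimax = 4.
2 ≠ 4, so there is no saddle point; optimal play is mixed.
1 is strictly dominated by 2 (it gives Row strictly more in every row), so Column never plays it.
3 is strictly dominated by 4 (it gives Row strictly more in every row), so Column never plays it.
On the remaining 2×2 (Up, Down vs 2, 4):
Let Row play Up with probability p. Expected payoff against 2: (-2)p + 4(1−p) = −6p + 4; against 4: 11p + 2(1−p) = 9p + 2.
Setting these equal: −6p + 4 = 9p + 2 ⇒ −15p = -2 ⇒ p = 2/15, and the value is (-6)·(2/15) + 4 = 16/5.
For Column: with q = P(2), equating Up's and Down's payoffs gives −13q + 11 = 2q + 2 ⇒ q = 3/5.

16/5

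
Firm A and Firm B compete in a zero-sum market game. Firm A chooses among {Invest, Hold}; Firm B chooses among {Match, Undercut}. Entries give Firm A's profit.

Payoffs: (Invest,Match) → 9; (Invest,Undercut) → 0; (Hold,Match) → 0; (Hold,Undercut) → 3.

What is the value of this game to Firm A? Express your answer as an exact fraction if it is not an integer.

9/4

Row minima: Invest → 0, Hold → 0; maximin = 0.
Column maxima: Match → 9, Undercut → 3; minimax = 3.
0 ≠ 3, so there is no saddle point; optimal play is mixed.
Let Firm A play Invest with probability p. Expected payoff against Match: 9p + 0(1−p) = 9p; against Undercut: 0p + 3(1−p) = −3p + 3.
Setting these equal: 9p = −3p + 3 ⇒ 12p = 3 ⇒ p = 1/4, and the value is (9)·(1/4) = 9/4.
For Firm B: with q = P(Match), equating Invest's and Hold's payoffs gives 9q = −3q + 3 ⇒ q = 1/4.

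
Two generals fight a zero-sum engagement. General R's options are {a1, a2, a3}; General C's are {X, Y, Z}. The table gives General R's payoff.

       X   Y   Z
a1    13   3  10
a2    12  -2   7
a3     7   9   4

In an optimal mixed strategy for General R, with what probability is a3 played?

Row minima: a1 → 3, a2 → -2, a3 → 4; maximin = 4.
Column maxima: X → 13, Y → 9, Z → 10; minimax = 9.
4 ≠ 9, so there is no saddle point; optimal play is mixed.
a2 is strictly dominated by a1, so General R never plays it.
X is strictly dominated by Z (it gives General R strictly more in every row), so General C never plays it.
On the remaining 2×2 (a1, a3 vs Y, Z):
Let General R play a1 with probability p. Expected payoff against Y: 3p + 9(1−p) = −6p + 9; against Z: 10p + 4(1−p) = 6p + 4.
Setting these equal: −6p + 9 = 6p + 4 ⇒ −12p = -5 ⇒ p = 5/12, and the value is (-6)·(5/12) + 9 = 13/2.
For General C: with q = P(Y), equating a1's and a3's payoffs gives −7q + 10 = 5q + 4 ⇒ q = 1/2.

7/12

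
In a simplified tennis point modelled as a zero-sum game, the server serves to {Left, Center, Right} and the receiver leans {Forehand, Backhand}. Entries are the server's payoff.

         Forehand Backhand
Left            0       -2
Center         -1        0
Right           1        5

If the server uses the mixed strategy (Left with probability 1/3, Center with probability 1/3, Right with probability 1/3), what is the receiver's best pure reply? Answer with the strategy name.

If the receiver plays Forehand, the server's expected payoff is (1/3)·0 + (1/3)·(-1) + (1/3)·1 = 0.
If the receiver plays Backhand, the server's expected payoff is (1/3)·(-2) + (1/3)·0 + (1/3)·5 = 1.
The receiver minimizes the server's payoff; the smallest is 0, so the best response is Forehand.

Forehand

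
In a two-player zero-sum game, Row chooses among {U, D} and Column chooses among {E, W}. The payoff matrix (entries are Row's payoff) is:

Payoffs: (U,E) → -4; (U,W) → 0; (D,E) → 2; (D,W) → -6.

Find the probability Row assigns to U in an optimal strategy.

Row minima: U → -4, D → -6; maximin = -4.
Column maxima: E → 2, W → 0; minimax = 0.
-4 ≠ 0, so there is no saddle point; optimal play is mixed.
Let Row play U with probability p. Expected payoff against E: (-4)p + 2(1−p) = −6p + 2; against W: 0p + (-6)(1−p) = 6p − 6.
Setting these equal: −6p + 2 = 6p − 6 ⇒ −12p = -8 ⇒ p = 2/3, and the value is (-6)·(2/3) + 2 = -2.
For Column: with q = P(E), equating U's and D's payoffs gives −4q = 8q − 6 ⇒ q = 1/2.

2/3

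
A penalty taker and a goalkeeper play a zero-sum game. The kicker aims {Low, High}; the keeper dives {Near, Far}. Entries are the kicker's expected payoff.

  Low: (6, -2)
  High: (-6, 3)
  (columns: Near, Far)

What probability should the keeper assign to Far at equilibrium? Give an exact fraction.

12/17

Row minima: Low → -2, High → -6; maximin = -2.
Column maxima: Near → 6, Far → 3; minimax = 3.
-2 ≠ 3, so there is no saddle point; optimal play is mixed.
Let the kicker play Low with probability p. Expected payoff against Near: 6p + (-6)(1−p) = 12p − 6; against Far: (-2)p + 3(1−p) = −5p + 3.
Setting these equal: 12p − 6 = −5p + 3 ⇒ 17p = 9 ⇒ p = 9/17, and the value is (12)·(9/17) − 6 = 6/17.
For the keeper: with q = P(Near), equating Low's and High's payoffs gives 8q − 2 = −9q + 3 ⇒ q = 5/17.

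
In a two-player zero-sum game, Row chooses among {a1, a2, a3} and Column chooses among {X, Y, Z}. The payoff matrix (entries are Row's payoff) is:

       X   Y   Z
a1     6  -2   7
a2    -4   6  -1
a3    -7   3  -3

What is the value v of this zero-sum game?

Row minima: a1 → -2, a2 → -4, a3 → -7; maximin = -2.
Column maxima: X → 6, Y → 6, Z → 7; minimax = 6.
-2 ≠ 6, so there is no saddle point; optimal play is mixed.
a3 is strictly dominated by a2, so Row never plays it.
Z is strictly dominated by X (it gives Row strictly more in every row), so Column never plays it.
On the remaining 2×2 (a1, a2 vs X, Y):
Let Row play a1 with probability p. Expected payoff against X: 6p + (-4)(1−p) = 10p − 4; against Y: (-2)p + 6(1−p) = −8p + 6.
Setting these equal: 10p − 4 = −8p + 6 ⇒ 18p = 10 ⇒ p = 5/9, and the value is (10)·(5/9) − 4 = 14/9.
For Column: with q = P(X), equating a1's and a2's payoffs gives 8q − 2 = −10q + 6 ⇒ q = 4/9.

14/9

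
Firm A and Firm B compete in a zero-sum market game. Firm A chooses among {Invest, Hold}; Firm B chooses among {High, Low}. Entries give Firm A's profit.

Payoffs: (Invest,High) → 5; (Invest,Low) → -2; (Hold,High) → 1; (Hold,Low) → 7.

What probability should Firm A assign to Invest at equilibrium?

6/13

Row minima: Invest → -2, Hold → 1; maximin = 1.
Column maxima: High → 5, Low → 7; minimax = 5.
1 ≠ 5, so there is no saddle point; optimal play is mixed.
Let Firm A play Invest with probability p. Expected payoff against High: 5p + 1(1−p) = 4p + 1; against Low: (-2)p + 7(1−p) = −9p + 7.
Setting these equal: 4p + 1 = −9p + 7 ⇒ 13p = 6 ⇒ p = 6/13, and the value is (4)·(6/13) + 1 = 37/13.
For Firm B: with q = P(High), equating Invest's and Hold's payoffs gives 7q − 2 = −6q + 7 ⇒ q = 9/13.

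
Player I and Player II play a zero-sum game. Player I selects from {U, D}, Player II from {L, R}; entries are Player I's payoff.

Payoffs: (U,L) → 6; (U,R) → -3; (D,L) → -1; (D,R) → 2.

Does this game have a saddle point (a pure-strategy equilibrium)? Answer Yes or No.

No

Row minima: U → -3, D → -1; maximin = -1.
Column maxima: L → 6, R → 2; minimax = 2.
-1 ≠ 2, so no pure-strategy equilibrium exists.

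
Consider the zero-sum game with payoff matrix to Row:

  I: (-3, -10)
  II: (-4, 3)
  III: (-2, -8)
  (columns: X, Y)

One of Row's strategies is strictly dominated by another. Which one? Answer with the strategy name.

I

III gives a strictly higher payoff than I against every column: -2 > -3, -8 > -10.
So I is strictly dominated and Row never plays it.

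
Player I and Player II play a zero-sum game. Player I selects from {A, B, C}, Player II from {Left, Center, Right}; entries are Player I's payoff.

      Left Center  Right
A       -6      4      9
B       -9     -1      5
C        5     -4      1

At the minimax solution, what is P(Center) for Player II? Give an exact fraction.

Row minima: A → -6, B → -9, C → -4; maximin = -4.
Column maxima: Left → 5, Center → 4, Right → 9; minimax = 4.
-4 ≠ 4, so there is no saddle point; optimal play is mixed.
B is strictly dominated by A, so Player I never plays it.
Right is strictly dominated by Center (it gives Player I strictly more in every row), so Player II never plays it.
On the remaining 2×2 (A, C vs Left, Center):
Let Player I play A with probability p. Expected payoff against Left: (-6)p + 5(1−p) = −11p + 5; against Center: 4p + (-4)(1−p) = 8p − 4.
Setting these equal: −11p + 5 = 8p − 4 ⇒ −19p = -9 ⇒ p = 9/19, and the value is (-11)·(9/19) + 5 = -4/19.
For Player II: with q = P(Left), equating A's and C's payoffs gives −10q + 4 = 9q − 4 ⇒ q = 8/19.

11/19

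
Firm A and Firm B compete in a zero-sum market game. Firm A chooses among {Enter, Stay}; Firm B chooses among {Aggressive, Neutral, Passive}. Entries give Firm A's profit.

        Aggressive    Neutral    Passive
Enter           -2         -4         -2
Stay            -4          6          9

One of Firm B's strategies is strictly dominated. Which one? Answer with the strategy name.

Passive

Neutral holds Firm A's payoff strictly below Passive in every row: -4 < -2, 6 < 9.
So Passive is strictly dominated for Firm B.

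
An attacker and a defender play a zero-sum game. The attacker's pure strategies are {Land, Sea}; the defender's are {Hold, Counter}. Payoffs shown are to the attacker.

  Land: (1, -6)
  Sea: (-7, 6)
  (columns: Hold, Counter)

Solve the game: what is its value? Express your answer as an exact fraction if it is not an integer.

Row minima: Land → -6, Sea → -7; maximin = -6.
Column maxima: Hold → 1, Counter → 6; minimax = 1.
-6 ≠ 1, so there is no saddle point; optimal play is mixed.
Let the attacker play Land with probability p. Expected payoff against Hold: 1p + (-7)(1−p) = 8p − 7; against Counter: (-6)p + 6(1−p) = −12p + 6.
Setting these equal: 8p − 7 = −12p + 6 ⇒ 20p = 13 ⇒ p = 13/20, and the value is (8)·(13/20) − 7 = -9/5.
For the defender: with q = P(Hold), equating Land's and Sea's payoffs gives 7q − 6 = −13q + 6 ⇒ q = 3/5.

-9/5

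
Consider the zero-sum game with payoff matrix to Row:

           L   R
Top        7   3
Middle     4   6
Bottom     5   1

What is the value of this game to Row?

5

Row minima: Top → 3, Middle → 4, Bottom → 1; maximin = 4.
Column maxima: L → 7, R → 6; minimax = 6.
4 ≠ 6, so there is no saddle point; optimal play is mixed.
Bottom is strictly dominated by Top, so Row never plays it.
On the remaining 2×2 (Top, Middle vs L, R):
Let Row play Top with probability p. Expected payoff against L: 7p + 4(1−p) = 3p + 4; against R: 3p + 6(1−p) = −3p + 6.
Setting these equal: 3p + 4 = −3p + 6 ⇒ 6p = 2 ⇒ p = 1/3, and the value is (3)·(1/3) + 4 = 5.
For Column: with q = P(L), equating Top's and Middle's payoffs gives 4q + 3 = −2q + 6 ⇒ q = 1/2.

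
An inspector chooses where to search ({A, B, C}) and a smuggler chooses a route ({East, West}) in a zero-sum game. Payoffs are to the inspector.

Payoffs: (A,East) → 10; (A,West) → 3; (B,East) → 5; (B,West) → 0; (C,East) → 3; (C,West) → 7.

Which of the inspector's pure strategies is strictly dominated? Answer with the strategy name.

B

A gives a strictly higher payoff than B against every column: 10 > 5, 3 > 0.
So B is strictly dominated and the inspector never plays it.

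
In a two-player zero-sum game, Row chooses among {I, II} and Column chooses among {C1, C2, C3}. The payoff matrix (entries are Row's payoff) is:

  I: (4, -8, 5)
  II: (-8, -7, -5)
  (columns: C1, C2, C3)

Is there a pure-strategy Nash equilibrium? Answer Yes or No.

No

Row minima: I → -8, II → -8; maximin = -8.
Column maxima: C1 → 4, C2 → -7, C3 → 5; minimax = -7.
-8 ≠ -7, so no pure-strategy equilibrium exists.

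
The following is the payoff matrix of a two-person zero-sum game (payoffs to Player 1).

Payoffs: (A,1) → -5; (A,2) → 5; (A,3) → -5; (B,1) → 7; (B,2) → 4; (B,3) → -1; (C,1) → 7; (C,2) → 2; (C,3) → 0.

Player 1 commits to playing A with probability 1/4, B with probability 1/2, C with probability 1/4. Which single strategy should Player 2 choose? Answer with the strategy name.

If Player 2 plays 1, Player 1's expected payoff is (1/4)·(-5) + (1/2)·7 + (1/4)·7 = 4.
If Player 2 plays 2, Player 1's expected payoff is (1/4)·5 + (1/2)·4 + (1/4)·2 = 15/4.
If Player 2 plays 3, Player 1's expected payoff is (1/4)·(-5) + (1/2)·(-1) + (1/4)·0 = -7/4.
Player 2 minimizes Player 1's payoff; the smallest is -7/4, so the best response is 3.

3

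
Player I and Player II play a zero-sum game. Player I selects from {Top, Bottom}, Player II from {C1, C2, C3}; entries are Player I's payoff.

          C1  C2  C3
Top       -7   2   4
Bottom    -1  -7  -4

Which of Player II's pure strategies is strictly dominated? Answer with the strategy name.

C3

C2 holds Player I's payoff strictly below C3 in every row: 2 < 4, -7 < -4.
So C3 is strictly dominated for Player II.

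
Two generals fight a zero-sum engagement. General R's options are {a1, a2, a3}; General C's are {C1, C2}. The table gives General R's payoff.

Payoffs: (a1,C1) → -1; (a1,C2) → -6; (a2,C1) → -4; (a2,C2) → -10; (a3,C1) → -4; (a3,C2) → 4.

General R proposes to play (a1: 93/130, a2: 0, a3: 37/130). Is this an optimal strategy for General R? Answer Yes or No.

No

Against C1 this mix gives (93/130)·(-1) + (37/130)·(-4) = -241/130.
Against C2 this mix gives (93/130)·(-6) + (37/130)·4 = -41/13.
General C will play C2, holding General R to -41/13. Shifting weight toward the row that does better against C2 would raise this floor (the equalizing mix achieves -28/13 against both C2 and C1), so the proposed strategy is not optimal.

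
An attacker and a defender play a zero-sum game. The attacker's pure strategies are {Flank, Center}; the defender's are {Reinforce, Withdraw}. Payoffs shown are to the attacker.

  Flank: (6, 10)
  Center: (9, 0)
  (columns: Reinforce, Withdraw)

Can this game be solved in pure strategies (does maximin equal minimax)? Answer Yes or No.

Row minima: Flank → 6, Center → 0; maximin = 6.
Column maxima: Reinforce → 9, Withdraw → 10; minimax = 9.
6 ≠ 9, so no pure-strategy equilibrium exists.

No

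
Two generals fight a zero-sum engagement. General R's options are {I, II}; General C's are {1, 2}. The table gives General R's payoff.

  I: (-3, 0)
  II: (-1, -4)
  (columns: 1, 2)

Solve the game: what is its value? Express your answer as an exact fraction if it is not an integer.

Row minima: I → -3, II → -4; maximin = -3.
Column maxima: 1 → -1, 2 → 0; minimax = -1.
-3 ≠ -1, so there is no saddle point; optimal play is mixed.
Let General R play I with probability p. Expected payoff against 1: (-3)p + (-1)(1−p) = −2p − 1; against 2: 0p + (-4)(1−p) = 4p − 4.
Setting these equal: −2p − 1 = 4p − 4 ⇒ −6p = -3 ⇒ p = 1/2, and the value is (-2)·(1/2) − 1 = -2.
For General C: with q = P(1), equating I's and II's payoffs gives −3q = 3q − 4 ⇒ q = 2/3.

-2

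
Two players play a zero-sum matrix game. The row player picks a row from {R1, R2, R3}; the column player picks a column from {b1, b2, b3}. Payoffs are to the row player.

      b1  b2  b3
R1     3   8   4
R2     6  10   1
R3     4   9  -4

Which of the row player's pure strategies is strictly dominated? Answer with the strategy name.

R3

R2 gives a strictly higher payoff than R3 against every column: 6 > 4, 10 > 9, 1 > -4.
So R3 is strictly dominated and the row player never plays it.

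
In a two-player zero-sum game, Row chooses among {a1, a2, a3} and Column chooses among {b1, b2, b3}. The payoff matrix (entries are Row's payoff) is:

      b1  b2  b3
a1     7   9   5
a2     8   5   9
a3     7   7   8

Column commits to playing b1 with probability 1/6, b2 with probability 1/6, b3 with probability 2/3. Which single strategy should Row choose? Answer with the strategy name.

Expected payoff of a1: (1/6)·7 + (1/6)·9 + (2/3)·5 = 6.
Expected payoff of a2: (1/6)·8 + (1/6)·5 + (2/3)·9 = 49/6.
Expected payoff of a3: (1/6)·7 + (1/6)·7 + (2/3)·8 = 23/3.
The largest is 49/6, so Row's best response is a2.

a2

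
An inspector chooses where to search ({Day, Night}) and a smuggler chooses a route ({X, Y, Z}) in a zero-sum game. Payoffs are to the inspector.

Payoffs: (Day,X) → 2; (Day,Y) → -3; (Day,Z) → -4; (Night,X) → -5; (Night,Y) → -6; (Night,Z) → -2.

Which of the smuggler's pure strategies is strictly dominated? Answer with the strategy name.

Y holds the inspector's payoff strictly below X in every row: -3 < 2, -6 < -5.
So X is strictly dominated for the smuggler.

X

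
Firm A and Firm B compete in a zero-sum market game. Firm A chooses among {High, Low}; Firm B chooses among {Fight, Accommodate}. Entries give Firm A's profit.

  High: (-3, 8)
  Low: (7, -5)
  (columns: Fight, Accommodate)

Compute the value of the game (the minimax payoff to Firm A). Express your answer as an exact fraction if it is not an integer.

Row minima: High → -3, Low → -5; maximin = -3.
Column maxima: Fight → 7, Accommodate → 8; minimax = 7.
-3 ≠ 7, so there is no saddle point; optimal play is mixed.
Let Firm A play High with probability p. Expected payoff against Fight: (-3)p + 7(1−p) = −10p + 7; against Accommodate: 8p + (-5)(1−p) = 13p − 5.
Setting these equal: −10p + 7 = 13p − 5 ⇒ −23p = -12 ⇒ p = 12/23, and the value is (-10)·(12/23) + 7 = 41/23.
For Firm B: with q = P(Fight), equating High's and Low's payoffs gives −11q + 8 = 12q − 5 ⇒ q = 13/23.

41/23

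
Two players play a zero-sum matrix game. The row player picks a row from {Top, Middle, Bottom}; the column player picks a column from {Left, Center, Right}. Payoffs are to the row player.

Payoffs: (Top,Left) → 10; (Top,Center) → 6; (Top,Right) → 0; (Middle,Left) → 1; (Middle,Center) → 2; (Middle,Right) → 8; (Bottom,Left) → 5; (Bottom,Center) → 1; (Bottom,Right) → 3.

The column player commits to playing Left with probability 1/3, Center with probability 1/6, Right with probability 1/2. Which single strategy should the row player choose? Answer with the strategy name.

Expected payoff of Top: (1/3)·10 + (1/6)·6 + (1/2)·0 = 13/3.
Expected payoff of Middle: (1/3)·1 + (1/6)·2 + (1/2)·8 = 14/3.
Expected payoff of Bottom: (1/3)·5 + (1/6)·1 + (1/2)·3 = 10/3.
The largest is 14/3, so the row player's best response is Middle.

Middle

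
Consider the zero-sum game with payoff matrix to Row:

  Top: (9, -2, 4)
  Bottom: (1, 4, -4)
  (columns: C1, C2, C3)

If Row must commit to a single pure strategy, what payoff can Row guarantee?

-2

Row minima: Top → -2, Bottom → -4.
The best of these is -2.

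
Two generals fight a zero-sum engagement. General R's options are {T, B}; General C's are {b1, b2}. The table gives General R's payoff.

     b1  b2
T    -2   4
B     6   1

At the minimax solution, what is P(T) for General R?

Row minima: T → -2, B → 1; maximin = 1.
Column maxima: b1 → 6, b2 → 4; minimax = 4.
1 ≠ 4, so there is no saddle point; optimal play is mixed.
Let General R play T with probability p. Expected payoff against b1: (-2)p + 6(1−p) = −8p + 6; against b2: 4p + 1(1−p) = 3p + 1.
Setting these equal: −8p + 6 = 3p + 1 ⇒ −11p = -5 ⇒ p = 5/11, and the value is (-8)·(5/11) + 6 = 26/11.
For General C: with q = P(b1), equating T's and B's payoffs gives −6q + 4 = 5q + 1 ⇒ q = 3/11.

5/11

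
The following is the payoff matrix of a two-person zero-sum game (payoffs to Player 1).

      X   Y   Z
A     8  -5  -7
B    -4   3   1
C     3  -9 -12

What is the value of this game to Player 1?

-1

Row minima: A → -7, B → -4, C → -12; maximin = -4.
Column maxima: X → 8, Y → 3, Z → 1; minimax = 1.
-4 ≠ 1, so there is no saddle point; optimal play is mixed.
C is strictly dominated by A, so Player 1 never plays it.
Y is strictly dominated by Z (it gives Player 1 strictly more in every row), so Player 2 never plays it.
On the remaining 2×2 (A, B vs X, Z):
Let Player 1 play A with probability p. Expected payoff against X: 8p + (-4)(1−p) = 12p − 4; against Z: (-7)p + 1(1−p) = −8p + 1.
Setting these equal: 12p − 4 = −8p + 1 ⇒ 20p = 5 ⇒ p = 1/4, and the value is (12)·(1/4) − 4 = -1.
For Player 2: with q = P(X), equating A's and B's payoffs gives 15q − 7 = −5q + 1 ⇒ q = 2/5.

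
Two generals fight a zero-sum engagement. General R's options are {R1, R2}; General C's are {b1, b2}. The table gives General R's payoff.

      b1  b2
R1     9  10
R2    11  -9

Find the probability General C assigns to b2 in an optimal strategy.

Row minima: R1 → 9, R2 → -9; maximin = 9.
Column maxima: b1 → 11, b2 → 10; minimax = 10.
9 ≠ 10, so there is no saddle point; optimal play is mixed.
Let General R play R1 with probability p. Expected payoff against b1: 9p + 11(1−p) = −2p + 11; against b2: 10p + (-9)(1−p) = 19p − 9.
Setting these equal: −2p + 11 = 19p − 9 ⇒ −21p = -20 ⇒ p = 20/21, and the value is (-2)·(20/21) + 11 = 191/21.
For General C: with q = P(b1), equating R1's and R2's payoffs gives −q + 10 = 20q − 9 ⇒ q = 19/21.

2/21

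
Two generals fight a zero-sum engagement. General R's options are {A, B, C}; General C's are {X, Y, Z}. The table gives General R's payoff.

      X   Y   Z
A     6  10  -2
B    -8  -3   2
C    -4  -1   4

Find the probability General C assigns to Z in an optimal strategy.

5/8

Row minima: A → -2, B → -8, C → -4; maximin = -2.
Column maxima: X → 6, Y → 10, Z → 4; minimax = 4.
-2 ≠ 4, so there is no saddle point; optimal play is mixed.
B is strictly dominated by C, so General R never plays it.
Y is strictly dominated by X (it gives General R strictly more in every row), so General C never plays it.
On the remaining 2×2 (A, C vs X, Z):
Let General R play A with probability p. Expected payoff against X: 6p + (-4)(1−p) = 10p − 4; against Z: (-2)p + 4(1−p) = −6p + 4.
Setting these equal: 10p − 4 = −6p + 4 ⇒ 16p = 8 ⇒ p = 1/2, and the value is (10)·(1/2) − 4 = 1.
For General C: with q = P(X), equating A's and C's payoffs gives 8q − 2 = −8q + 4 ⇒ q = 3/8.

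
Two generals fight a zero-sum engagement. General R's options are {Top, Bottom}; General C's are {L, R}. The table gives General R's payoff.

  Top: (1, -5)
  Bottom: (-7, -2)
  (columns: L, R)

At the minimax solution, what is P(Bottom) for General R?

Row minima: Top → -5, Bottom → -7; maximin = -5.
Column maxima: L → 1, R → -2; minimax = -2.
-5 ≠ -2, so there is no saddle point; optimal play is mixed.
Let General R play Top with probability p. Expected payoff against L: 1p + (-7)(1−p) = 8p − 7; against R: (-5)p + (-2)(1−p) = −3p − 2.
Setting these equal: 8p − 7 = −3p − 2 ⇒ 11p = 5 ⇒ p = 5/11, and the value is (8)·(5/11) − 7 = -37/11.
For General C: with q = P(L), equating Top's and Bottom's payoffs gives 6q − 5 = −5q − 2 ⇒ q = 3/11.

6/11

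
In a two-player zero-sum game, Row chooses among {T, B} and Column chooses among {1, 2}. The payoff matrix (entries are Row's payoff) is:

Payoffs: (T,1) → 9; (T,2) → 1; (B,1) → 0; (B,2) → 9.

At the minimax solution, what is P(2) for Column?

9/17

Row minima: T → 1, B → 0; maximin = 1.
Column maxima: 1 → 9, 2 → 9; minimax = 9.
1 ≠ 9, so there is no saddle point; optimal play is mixed.
Let Row play T with probability p. Expected payoff against 1: 9p + 0(1−p) = 9p; against 2: 1p + 9(1−p) = −8p + 9.
Setting these equal: 9p = −8p + 9 ⇒ 17p = 9 ⇒ p = 9/17, and the value is (9)·(9/17) = 81/17.
For Column: with q = P(1), equating T's and B's payoffs gives 8q + 1 = −9q + 9 ⇒ q = 8/17.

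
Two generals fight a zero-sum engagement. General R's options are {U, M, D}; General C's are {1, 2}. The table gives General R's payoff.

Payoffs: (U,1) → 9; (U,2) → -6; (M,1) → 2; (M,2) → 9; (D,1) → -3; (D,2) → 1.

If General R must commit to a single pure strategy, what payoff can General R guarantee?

Row minima: U → -6, M → 2, D → -3.
The best of these is 2.

2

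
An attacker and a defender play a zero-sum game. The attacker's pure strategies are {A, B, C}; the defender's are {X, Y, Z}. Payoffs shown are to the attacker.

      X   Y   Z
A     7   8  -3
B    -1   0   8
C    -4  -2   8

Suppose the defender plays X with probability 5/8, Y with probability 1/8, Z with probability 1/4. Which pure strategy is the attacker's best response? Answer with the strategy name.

Expected payoff of A: (5/8)·7 + (1/8)·8 + (1/4)·(-3) = 37/8.
Expected payoff of B: (5/8)·(-1) + (1/8)·0 + (1/4)·8 = 11/8.
Expected payoff of C: (5/8)·(-4) + (1/8)·(-2) + (1/4)·8 = -3/4.
The largest is 37/8, so the attacker's best response is A.

A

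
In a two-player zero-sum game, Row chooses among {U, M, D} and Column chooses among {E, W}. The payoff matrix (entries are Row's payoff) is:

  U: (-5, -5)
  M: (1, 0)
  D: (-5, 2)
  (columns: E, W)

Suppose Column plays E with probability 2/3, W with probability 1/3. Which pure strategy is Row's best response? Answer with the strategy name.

Expected payoff of U: (2/3)·(-5) + (1/3)·(-5) = -5.
Expected payoff of M: (2/3)·1 + (1/3)·0 = 2/3.
Expected payoff of D: (2/3)·(-5) + (1/3)·2 = -8/3.
The largest is 2/3, so Row's best response is M.

M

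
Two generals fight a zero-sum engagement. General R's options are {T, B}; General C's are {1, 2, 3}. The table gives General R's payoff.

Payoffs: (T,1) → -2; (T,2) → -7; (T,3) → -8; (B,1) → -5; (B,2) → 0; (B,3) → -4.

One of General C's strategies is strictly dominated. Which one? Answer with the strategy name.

2

3 holds General R's payoff strictly below 2 in every row: -8 < -7, -4 < 0.
So 2 is strictly dominated for General C.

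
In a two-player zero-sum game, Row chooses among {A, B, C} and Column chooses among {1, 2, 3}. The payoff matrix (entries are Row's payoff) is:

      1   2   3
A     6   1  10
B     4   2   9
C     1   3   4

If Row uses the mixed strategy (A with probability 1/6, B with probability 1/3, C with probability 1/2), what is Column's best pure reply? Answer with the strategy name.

2

If Column plays 1, Row's expected payoff is (1/6)·6 + (1/3)·4 + (1/2)·1 = 17/6.
If Column plays 2, Row's expected payoff is (1/6)·1 + (1/3)·2 + (1/2)·3 = 7/3.
If Column plays 3, Row's expected payoff is (1/6)·10 + (1/3)·9 + (1/2)·4 = 20/3.
Column minimizes Row's payoff; the smallest is 7/3, so the best response is 2.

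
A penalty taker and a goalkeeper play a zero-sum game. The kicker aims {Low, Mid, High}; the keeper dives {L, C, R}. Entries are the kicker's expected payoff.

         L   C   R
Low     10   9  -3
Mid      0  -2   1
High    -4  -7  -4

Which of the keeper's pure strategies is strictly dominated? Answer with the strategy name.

L

C holds the kicker's payoff strictly below L in every row: 9 < 10, -2 < 0, -7 < -4.
So L is strictly dominated for the keeper.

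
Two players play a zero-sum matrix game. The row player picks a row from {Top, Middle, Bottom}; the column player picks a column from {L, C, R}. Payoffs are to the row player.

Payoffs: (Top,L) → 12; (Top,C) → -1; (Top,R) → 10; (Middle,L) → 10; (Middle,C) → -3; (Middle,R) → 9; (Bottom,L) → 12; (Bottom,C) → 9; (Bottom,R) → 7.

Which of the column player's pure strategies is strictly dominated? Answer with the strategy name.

C holds the row player's payoff strictly below L in every row: -1 < 12, -3 < 10, 9 < 12.
So L is strictly dominated for the column player.

L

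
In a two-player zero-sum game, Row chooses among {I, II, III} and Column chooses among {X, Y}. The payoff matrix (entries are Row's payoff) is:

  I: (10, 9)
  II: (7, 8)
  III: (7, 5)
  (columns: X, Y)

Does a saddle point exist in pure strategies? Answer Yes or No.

Yes

Row minima: I → 9, II → 7, III → 5; maximin = 9.
Column maxima: X → 10, Y → 9; minimax = 9.
maximin = minimax = 9, so a saddle point exists.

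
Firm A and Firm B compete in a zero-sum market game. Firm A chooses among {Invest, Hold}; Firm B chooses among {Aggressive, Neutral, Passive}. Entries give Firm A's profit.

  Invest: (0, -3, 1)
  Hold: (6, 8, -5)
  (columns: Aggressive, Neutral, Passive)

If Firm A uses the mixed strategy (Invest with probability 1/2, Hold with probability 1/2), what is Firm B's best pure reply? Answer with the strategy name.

Passive

If Firm B plays Aggressive, Firm A's expected payoff is (1/2)·0 + (1/2)·6 = 3.
If Firm B plays Neutral, Firm A's expected payoff is (1/2)·(-3) + (1/2)·8 = 5/2.
If Firm B plays Passive, Firm A's expected payoff is (1/2)·1 + (1/2)·(-5) = -2.
Firm B minimizes Firm A's payoff; the smallest is -2, so the best response is Passive.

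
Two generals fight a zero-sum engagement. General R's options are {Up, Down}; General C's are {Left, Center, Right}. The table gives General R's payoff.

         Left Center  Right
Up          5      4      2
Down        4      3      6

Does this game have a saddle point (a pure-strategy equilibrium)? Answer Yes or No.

No

Row minima: Up → 2, Down → 3; maximin = 3.
Column maxima: Left → 5, Center → 4, Right → 6; minimax = 4.
3 ≠ 4, so no pure-strategy equilibrium exists.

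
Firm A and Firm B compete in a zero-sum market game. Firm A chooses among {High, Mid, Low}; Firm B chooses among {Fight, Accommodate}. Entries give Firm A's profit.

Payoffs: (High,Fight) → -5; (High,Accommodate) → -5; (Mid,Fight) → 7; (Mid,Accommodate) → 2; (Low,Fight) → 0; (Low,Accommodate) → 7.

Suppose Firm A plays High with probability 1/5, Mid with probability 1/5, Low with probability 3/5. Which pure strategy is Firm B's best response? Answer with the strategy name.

Fight

If Firm B plays Fight, Firm A's expected payoff is (1/5)·(-5) + (1/5)·7 + (3/5)·0 = 2/5.
If Firm B plays Accommodate, Firm A's expected payoff is (1/5)·(-5) + (1/5)·2 + (3/5)·7 = 18/5.
Firm B minimizes Firm A's payoff; the smallest is 2/5, so the best response is Fight.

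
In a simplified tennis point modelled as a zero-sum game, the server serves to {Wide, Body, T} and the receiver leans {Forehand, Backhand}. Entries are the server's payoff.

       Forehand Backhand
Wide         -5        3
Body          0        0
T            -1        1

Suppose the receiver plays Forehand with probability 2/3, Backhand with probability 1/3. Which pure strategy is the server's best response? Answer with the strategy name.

Body

Expected payoff of Wide: (2/3)·(-5) + (1/3)·3 = -7/3.
Expected payoff of Body: (2/3)·0 + (1/3)·0 = 0.
Expected payoff of T: (2/3)·(-1) + (1/3)·1 = -1/3.
The largest is 0, so the server's best response is Body.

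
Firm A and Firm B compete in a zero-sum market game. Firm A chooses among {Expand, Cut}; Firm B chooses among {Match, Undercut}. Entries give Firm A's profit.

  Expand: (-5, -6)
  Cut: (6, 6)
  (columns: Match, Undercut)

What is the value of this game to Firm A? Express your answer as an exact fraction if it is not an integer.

6

Row minima: Expand → -6, Cut → 6; maximin = 6.
Column maxima: Match → 6, Undercut → 6; minimax = 6.
Since maximin = minimax = 6, there is a saddle point and the value is 6.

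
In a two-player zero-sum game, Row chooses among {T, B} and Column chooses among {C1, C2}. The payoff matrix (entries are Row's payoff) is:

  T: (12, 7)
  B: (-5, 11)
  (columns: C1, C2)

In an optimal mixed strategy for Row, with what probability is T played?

16/21

Row minima: T → 7, B → -5; maximin = 7.
Column maxima: C1 → 12, C2 → 11; minimax = 11.
7 ≠ 11, so there is no saddle point; optimal play is mixed.
Let Row play T with probability p. Expected payoff against C1: 12p + (-5)(1−p) = 17p − 5; against C2: 7p + 11(1−p) = −4p + 11.
Setting these equal: 17p − 5 = −4p + 11 ⇒ 21p = 16 ⇒ p = 16/21, and the value is (17)·(16/21) − 5 = 167/21.
For Column: with q = P(C1), equating T's and B's payoffs gives 5q + 7 = −16q + 11 ⇒ q = 4/21.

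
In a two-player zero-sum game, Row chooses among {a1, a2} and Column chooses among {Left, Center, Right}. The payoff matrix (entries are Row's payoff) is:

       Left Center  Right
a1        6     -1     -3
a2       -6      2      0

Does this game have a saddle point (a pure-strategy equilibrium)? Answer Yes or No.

No

Row minima: a1 → -3, a2 → -6; maximin = -3.
Column maxima: Left → 6, Center → 2, Right → 0; minimax = 0.
-3 ≠ 0, so no pure-strategy equilibrium exists.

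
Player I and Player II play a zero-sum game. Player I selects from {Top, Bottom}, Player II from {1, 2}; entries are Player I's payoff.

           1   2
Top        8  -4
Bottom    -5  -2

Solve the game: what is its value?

-12/5

Row minima: Top → -4, Bottom → -5; maximin = -4.
Column maxima: 1 → 8, 2 → -2; minimax = -2.
-4 ≠ -2, so there is no saddle point; optimal play is mixed.
Let Player I play Top with probability p. Expected payoff against 1: 8p + (-5)(1−p) = 13p − 5; against 2: (-4)p + (-2)(1−p) = −2p − 2.
Setting these equal: 13p − 5 = −2p − 2 ⇒ 15p = 3 ⇒ p = 1/5, and the value is (13)·(1/5) − 5 = -12/5.
For Player II: with q = P(1), equating Top's and Bottom's payoffs gives 12q − 4 = −3q − 2 ⇒ q = 2/15.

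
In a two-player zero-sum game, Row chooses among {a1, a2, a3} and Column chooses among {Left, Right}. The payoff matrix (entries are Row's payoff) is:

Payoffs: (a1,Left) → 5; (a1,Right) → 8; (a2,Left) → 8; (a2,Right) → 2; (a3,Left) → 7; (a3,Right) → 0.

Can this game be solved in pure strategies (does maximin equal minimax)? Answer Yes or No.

Row minima: a1 → 5, a2 → 2, a3 → 0; maximin = 5.
Column maxima: Left → 8, Right → 8; minimax = 8.
5 ≠ 8, so no pure-strategy equilibrium exists.

No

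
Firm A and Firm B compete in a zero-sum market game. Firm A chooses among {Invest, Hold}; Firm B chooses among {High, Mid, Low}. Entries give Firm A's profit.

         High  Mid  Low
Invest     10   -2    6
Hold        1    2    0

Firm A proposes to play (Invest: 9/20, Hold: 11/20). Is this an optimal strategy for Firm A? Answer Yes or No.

Against High this mix gives (9/20)·10 + (11/20)·1 = 101/20.
Against Mid this mix gives (9/20)·(-2) + (11/20)·2 = 1/5.
Against Low this mix gives (9/20)·6 + (11/20)·0 = 27/10.
Firm B will play Mid, holding Firm A to 1/5. Shifting weight toward the row that does better against Mid would raise this floor (the equalizing mix achieves 6/5 against both Mid and Low), so the proposed strategy is not optimal.

No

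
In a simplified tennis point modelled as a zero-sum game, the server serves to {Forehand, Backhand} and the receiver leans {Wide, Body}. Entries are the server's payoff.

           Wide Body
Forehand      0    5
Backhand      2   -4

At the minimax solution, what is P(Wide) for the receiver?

9/11

Row minima: Forehand → 0, Backhand → -4; maximin = 0.
Column maxima: Wide → 2, Body → 5; minimax = 2.
0 ≠ 2, so there is no saddle point; optimal play is mixed.
Let the server play Forehand with probability p. Expected payoff against Wide: 0p + 2(1−p) = −2p + 2; against Body: 5p + (-4)(1−p) = 9p − 4.
Setting these equal: −2p + 2 = 9p − 4 ⇒ −11p = -6 ⇒ p = 6/11, and the value is (-2)·(6/11) + 2 = 10/11.
For the receiver: with q = P(Wide), equating Forehand's and Backhand's payoffs gives −5q + 5 = 6q − 4 ⇒ q = 9/11.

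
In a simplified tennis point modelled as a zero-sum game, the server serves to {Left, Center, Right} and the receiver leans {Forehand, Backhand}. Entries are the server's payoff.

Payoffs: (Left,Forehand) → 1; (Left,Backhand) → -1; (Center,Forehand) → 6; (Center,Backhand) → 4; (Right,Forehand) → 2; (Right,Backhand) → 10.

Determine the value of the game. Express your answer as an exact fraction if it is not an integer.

Row minima: Left → -1, Center → 4, Right → 2; maximin = 4.
Column maxima: Forehand → 6, Backhand → 10; minimax = 6.
4 ≠ 6, so there is no saddle point; optimal play is mixed.
Left is strictly dominated by Center, so the server never plays it.
On the remaining 2×2 (Center, Right vs Forehand, Backhand):
Let the server play Center with probability p. Expected payoff against Forehand: 6p + 2(1−p) = 4p + 2; against Backhand: 4p + 10(1−p) = −6p + 10.
Setting these equal: 4p + 2 = −6p + 10 ⇒ 10p = 8 ⇒ p = 4/5, and the value is (4)·(4/5) + 2 = 26/5.
For the receiver: with q = P(Forehand), equating Center's and Right's payoffs gives 2q + 4 = −8q + 10 ⇒ q = 3/5.

26/5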